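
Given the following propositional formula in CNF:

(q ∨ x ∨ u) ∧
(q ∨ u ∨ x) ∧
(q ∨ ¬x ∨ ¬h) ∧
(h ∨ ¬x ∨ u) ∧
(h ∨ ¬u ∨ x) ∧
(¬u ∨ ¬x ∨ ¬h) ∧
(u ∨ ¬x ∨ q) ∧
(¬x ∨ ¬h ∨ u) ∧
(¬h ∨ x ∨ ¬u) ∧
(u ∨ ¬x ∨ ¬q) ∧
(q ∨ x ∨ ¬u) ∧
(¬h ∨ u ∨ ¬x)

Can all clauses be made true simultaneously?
Yes

Yes, the formula is satisfiable.

One satisfying assignment is: h=False, q=False, x=True, u=True

Verification: With this assignment, all 12 clauses evaluate to true.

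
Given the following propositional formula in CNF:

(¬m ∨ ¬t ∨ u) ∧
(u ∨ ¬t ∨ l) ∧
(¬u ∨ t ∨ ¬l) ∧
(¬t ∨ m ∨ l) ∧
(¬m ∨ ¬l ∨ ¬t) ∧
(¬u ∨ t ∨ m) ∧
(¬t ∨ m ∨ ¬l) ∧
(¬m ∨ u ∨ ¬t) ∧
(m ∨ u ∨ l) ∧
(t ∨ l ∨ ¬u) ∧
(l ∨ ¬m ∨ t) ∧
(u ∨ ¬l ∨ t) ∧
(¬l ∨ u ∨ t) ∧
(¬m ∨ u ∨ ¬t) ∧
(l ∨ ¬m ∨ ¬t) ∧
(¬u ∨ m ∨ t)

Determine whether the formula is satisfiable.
No

No, the formula is not satisfiable.

No assignment of truth values to the variables can make all 16 clauses true simultaneously.

The formula is UNSAT (unsatisfiable).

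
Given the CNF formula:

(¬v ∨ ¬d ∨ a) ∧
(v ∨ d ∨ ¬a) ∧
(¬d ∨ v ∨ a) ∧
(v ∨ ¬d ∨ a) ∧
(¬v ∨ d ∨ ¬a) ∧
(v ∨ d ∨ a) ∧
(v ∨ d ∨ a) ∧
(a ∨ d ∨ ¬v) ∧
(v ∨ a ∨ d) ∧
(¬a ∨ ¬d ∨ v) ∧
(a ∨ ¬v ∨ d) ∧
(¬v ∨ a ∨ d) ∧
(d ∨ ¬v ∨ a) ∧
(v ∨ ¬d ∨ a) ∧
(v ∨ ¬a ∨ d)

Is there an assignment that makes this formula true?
Yes

Yes, the formula is satisfiable.

One satisfying assignment is: d=True, v=True, a=True

Verification: With this assignment, all 15 clauses evaluate to true.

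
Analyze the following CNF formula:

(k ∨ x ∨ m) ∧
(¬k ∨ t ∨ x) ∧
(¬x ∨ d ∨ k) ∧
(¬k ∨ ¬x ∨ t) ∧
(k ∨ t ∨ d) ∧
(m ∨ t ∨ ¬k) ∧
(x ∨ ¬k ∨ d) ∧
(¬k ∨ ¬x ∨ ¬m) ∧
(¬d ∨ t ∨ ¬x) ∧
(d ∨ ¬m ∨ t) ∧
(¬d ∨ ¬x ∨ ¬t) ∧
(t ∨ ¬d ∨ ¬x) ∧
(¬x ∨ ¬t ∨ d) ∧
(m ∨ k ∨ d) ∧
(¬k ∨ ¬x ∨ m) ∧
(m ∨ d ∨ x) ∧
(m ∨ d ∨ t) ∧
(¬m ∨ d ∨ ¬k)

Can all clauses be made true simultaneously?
Yes

Yes, the formula is satisfiable.

One satisfying assignment is: t=True, d=False, x=False, k=False, m=True

Verification: With this assignment, all 18 clauses evaluate to true.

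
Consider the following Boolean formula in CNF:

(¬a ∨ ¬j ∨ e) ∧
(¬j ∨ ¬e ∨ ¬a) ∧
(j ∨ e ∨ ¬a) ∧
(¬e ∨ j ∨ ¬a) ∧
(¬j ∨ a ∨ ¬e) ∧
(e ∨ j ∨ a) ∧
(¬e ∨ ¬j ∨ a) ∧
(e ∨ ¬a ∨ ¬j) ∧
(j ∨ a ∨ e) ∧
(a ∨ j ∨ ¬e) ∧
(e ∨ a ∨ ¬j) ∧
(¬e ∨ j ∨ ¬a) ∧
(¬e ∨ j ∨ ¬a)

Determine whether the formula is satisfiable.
No

No, the formula is not satisfiable.

No assignment of truth values to the variables can make all 13 clauses true simultaneously.

The formula is UNSAT (unsatisfiable).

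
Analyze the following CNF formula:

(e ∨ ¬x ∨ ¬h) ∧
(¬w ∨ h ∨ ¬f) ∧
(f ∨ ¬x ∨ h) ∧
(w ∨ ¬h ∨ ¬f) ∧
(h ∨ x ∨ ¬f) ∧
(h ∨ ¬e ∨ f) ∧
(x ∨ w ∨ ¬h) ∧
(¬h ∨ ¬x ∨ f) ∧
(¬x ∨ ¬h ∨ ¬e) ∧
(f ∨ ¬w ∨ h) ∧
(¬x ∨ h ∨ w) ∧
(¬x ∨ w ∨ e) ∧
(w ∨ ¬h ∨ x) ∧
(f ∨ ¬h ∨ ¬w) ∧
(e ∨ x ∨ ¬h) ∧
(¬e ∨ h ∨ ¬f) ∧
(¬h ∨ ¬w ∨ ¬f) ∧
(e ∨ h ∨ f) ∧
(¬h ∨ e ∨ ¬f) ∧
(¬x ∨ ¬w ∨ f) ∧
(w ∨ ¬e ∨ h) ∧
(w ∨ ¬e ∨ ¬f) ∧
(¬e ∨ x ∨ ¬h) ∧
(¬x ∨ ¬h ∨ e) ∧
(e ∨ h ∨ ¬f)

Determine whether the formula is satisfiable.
No

No, the formula is not satisfiable.

No assignment of truth values to the variables can make all 25 clauses true simultaneously.

The formula is UNSAT (unsatisfiable).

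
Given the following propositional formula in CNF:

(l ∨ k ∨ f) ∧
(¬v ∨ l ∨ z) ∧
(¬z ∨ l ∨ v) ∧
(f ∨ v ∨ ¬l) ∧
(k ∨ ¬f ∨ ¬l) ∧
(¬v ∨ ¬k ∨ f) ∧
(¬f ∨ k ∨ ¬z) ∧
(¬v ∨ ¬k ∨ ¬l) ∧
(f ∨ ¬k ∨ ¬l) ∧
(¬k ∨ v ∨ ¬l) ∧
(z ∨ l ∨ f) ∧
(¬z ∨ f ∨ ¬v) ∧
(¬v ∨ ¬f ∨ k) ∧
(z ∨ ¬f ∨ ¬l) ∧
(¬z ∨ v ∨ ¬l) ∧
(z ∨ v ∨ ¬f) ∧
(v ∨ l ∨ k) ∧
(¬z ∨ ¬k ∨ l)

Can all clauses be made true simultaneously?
Yes

Yes, the formula is satisfiable.

One satisfying assignment is: z=False, f=False, v=True, k=False, l=True

Verification: With this assignment, all 18 clauses evaluate to true.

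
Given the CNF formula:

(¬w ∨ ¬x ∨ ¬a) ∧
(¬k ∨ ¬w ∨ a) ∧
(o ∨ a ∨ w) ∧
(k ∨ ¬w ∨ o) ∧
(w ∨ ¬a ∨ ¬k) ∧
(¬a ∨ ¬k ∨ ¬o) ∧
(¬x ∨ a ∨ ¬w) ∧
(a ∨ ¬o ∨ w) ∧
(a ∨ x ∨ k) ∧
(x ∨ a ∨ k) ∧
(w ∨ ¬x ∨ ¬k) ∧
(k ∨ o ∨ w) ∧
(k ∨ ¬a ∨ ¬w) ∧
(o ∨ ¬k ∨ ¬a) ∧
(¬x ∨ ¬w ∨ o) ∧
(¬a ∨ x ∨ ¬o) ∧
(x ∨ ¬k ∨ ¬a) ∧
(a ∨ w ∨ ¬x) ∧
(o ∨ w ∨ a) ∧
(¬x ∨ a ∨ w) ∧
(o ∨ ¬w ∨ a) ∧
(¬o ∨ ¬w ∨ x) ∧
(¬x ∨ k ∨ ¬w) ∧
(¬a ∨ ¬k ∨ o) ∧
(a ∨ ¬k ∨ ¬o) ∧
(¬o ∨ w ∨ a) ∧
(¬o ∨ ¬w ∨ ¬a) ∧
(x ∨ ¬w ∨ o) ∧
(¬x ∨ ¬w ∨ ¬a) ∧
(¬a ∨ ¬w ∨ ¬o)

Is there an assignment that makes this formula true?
Yes

Yes, the formula is satisfiable.

One satisfying assignment is: o=True, x=True, k=False, w=False, a=True

Verification: With this assignment, all 30 clauses evaluate to true.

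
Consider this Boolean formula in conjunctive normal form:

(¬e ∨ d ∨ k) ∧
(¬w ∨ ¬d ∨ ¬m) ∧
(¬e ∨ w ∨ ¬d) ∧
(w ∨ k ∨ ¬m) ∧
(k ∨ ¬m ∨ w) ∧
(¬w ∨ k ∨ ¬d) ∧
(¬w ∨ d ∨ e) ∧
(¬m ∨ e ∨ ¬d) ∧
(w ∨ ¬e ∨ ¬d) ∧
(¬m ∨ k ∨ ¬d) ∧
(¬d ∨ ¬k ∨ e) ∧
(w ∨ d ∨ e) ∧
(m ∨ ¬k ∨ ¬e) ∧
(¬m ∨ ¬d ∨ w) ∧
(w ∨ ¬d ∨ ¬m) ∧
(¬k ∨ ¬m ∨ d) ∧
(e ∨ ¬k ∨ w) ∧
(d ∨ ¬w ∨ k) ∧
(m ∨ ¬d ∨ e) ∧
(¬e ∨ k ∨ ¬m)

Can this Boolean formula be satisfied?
No

No, the formula is not satisfiable.

No assignment of truth values to the variables can make all 20 clauses true simultaneously.

The formula is UNSAT (unsatisfiable).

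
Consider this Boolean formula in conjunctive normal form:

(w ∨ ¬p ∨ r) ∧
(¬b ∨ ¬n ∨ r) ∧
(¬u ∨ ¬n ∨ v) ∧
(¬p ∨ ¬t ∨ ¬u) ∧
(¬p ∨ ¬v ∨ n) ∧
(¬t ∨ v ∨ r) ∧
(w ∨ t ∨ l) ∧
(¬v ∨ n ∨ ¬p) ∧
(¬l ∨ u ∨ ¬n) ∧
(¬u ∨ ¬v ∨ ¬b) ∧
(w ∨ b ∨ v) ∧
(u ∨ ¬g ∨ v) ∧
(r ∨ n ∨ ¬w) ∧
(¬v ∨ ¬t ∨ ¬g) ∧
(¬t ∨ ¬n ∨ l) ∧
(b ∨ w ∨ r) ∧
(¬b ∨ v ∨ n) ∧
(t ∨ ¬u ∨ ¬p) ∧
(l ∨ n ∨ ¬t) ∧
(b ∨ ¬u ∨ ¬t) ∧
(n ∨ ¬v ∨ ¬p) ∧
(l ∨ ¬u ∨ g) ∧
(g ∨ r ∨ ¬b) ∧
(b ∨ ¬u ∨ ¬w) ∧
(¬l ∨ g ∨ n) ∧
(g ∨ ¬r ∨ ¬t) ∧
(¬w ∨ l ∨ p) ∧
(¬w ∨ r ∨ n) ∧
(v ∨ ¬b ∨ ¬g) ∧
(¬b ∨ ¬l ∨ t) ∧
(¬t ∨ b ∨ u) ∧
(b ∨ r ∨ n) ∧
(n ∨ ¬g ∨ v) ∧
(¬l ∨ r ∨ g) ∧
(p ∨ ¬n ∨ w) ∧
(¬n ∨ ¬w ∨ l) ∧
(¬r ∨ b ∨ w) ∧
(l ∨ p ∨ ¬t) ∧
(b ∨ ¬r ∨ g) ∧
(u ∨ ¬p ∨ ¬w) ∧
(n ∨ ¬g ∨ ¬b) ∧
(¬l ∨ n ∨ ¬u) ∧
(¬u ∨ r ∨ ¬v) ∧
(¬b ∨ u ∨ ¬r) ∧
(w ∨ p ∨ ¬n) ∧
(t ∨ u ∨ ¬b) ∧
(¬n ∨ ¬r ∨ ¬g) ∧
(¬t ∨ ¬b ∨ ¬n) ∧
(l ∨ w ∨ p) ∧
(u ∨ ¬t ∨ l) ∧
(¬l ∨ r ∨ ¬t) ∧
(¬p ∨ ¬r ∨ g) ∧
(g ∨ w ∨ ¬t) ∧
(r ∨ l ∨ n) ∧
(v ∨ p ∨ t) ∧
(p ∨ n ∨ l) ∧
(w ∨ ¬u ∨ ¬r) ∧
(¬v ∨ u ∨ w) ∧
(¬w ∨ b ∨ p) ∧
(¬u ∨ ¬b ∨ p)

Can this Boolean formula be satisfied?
No

No, the formula is not satisfiable.

No assignment of truth values to the variables can make all 60 clauses true simultaneously.

The formula is UNSAT (unsatisfiable).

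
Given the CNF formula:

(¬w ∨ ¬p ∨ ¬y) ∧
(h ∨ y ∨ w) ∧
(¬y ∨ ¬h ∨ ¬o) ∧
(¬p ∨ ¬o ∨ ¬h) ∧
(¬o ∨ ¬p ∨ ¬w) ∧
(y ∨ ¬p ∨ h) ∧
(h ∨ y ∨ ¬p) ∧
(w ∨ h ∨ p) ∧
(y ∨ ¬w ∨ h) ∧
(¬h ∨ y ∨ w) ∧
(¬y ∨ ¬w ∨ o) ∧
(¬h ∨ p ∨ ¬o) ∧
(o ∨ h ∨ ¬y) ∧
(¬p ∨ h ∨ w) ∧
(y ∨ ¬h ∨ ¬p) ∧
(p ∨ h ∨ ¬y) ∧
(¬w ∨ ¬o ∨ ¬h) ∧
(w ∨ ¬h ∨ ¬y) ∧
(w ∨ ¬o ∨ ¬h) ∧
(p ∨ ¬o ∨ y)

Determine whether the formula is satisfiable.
Yes

Yes, the formula is satisfiable.

One satisfying assignment is: o=False, y=False, w=True, p=False, h=True

Verification: With this assignment, all 20 clauses evaluate to true.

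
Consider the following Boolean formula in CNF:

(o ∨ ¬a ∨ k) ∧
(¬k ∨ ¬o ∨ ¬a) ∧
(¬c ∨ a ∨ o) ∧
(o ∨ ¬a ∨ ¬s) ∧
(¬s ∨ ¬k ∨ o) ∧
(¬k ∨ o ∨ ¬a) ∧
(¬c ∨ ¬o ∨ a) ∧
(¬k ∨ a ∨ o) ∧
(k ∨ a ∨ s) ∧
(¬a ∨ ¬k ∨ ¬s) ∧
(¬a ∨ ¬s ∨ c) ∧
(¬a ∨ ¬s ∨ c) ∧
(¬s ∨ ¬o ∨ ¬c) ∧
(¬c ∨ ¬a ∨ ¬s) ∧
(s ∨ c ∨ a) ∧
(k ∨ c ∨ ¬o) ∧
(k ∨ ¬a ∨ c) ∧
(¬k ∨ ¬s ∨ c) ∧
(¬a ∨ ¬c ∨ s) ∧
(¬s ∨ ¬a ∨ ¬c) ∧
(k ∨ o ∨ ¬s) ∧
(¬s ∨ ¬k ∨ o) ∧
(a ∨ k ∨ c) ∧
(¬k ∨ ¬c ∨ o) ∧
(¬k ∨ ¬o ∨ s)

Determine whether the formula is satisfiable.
No

No, the formula is not satisfiable.

No assignment of truth values to the variables can make all 25 clauses true simultaneously.

The formula is UNSAT (unsatisfiable).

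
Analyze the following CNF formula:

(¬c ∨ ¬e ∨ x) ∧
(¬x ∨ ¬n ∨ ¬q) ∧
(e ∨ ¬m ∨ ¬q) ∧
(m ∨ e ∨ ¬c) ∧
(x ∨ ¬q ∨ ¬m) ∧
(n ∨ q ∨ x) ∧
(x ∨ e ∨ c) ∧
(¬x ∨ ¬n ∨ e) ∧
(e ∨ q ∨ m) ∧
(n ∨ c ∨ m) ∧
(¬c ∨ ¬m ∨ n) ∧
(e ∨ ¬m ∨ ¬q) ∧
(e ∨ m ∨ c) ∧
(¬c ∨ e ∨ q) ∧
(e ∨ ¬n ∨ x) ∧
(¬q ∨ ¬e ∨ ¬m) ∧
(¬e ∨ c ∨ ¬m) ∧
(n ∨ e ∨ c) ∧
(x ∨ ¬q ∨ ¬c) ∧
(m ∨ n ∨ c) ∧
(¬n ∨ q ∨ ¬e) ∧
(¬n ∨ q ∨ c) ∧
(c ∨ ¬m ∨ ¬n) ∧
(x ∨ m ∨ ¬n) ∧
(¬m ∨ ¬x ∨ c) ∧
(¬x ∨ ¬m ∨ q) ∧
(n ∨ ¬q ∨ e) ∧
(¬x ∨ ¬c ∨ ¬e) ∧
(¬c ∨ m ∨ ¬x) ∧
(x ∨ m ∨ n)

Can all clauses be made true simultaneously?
No

No, the formula is not satisfiable.

No assignment of truth values to the variables can make all 30 clauses true simultaneously.

The formula is UNSAT (unsatisfiable).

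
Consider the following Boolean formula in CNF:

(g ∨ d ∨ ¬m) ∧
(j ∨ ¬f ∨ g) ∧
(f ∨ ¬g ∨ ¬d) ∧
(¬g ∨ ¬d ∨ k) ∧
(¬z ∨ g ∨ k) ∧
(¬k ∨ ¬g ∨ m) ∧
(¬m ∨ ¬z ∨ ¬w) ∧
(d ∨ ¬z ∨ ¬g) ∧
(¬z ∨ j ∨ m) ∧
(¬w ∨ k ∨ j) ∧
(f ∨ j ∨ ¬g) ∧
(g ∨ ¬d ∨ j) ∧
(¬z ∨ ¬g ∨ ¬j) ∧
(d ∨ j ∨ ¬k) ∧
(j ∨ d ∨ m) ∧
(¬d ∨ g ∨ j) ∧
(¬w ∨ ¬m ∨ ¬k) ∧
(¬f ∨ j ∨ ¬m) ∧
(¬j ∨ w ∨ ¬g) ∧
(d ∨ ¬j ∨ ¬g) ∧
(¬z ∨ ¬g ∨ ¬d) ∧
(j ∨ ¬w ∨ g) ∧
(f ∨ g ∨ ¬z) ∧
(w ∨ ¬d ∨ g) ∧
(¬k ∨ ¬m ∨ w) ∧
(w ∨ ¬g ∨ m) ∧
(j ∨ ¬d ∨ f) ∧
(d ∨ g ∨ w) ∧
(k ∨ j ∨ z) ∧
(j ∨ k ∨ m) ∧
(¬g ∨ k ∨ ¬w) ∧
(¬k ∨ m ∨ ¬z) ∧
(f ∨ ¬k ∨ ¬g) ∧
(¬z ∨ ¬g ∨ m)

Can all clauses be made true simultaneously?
Yes

Yes, the formula is satisfiable.

One satisfying assignment is: w=True, z=False, d=True, j=True, g=False, f=False, m=False, k=False

Verification: With this assignment, all 34 clauses evaluate to true.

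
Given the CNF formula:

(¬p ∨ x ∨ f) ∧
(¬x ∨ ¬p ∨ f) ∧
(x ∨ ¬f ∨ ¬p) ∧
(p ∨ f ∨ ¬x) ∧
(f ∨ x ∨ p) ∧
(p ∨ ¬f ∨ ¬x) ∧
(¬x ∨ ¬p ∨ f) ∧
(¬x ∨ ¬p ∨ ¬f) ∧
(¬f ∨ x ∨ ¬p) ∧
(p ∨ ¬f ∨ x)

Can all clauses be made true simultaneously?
No

No, the formula is not satisfiable.

No assignment of truth values to the variables can make all 10 clauses true simultaneously.

The formula is UNSAT (unsatisfiable).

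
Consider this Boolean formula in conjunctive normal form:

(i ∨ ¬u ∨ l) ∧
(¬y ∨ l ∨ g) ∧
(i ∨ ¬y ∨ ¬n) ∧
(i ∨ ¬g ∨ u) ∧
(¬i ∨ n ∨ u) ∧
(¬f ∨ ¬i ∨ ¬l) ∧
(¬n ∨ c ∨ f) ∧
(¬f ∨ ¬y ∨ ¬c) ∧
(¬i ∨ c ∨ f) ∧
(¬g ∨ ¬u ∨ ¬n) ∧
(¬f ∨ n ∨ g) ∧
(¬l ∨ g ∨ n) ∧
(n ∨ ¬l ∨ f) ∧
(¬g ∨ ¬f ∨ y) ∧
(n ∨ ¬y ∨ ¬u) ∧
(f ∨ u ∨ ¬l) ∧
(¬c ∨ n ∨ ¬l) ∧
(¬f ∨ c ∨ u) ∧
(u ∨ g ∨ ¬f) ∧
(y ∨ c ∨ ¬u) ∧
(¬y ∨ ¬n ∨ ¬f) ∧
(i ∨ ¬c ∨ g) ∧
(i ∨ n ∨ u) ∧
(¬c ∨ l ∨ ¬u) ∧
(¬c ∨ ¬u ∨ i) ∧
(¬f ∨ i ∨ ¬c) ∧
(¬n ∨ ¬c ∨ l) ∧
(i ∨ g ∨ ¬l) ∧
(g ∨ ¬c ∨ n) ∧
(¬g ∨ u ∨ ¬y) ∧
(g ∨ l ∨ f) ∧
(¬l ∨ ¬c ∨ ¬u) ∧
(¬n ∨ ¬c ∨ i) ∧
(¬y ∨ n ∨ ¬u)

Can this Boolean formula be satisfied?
No

No, the formula is not satisfiable.

No assignment of truth values to the variables can make all 34 clauses true simultaneously.

The formula is UNSAT (unsatisfiable).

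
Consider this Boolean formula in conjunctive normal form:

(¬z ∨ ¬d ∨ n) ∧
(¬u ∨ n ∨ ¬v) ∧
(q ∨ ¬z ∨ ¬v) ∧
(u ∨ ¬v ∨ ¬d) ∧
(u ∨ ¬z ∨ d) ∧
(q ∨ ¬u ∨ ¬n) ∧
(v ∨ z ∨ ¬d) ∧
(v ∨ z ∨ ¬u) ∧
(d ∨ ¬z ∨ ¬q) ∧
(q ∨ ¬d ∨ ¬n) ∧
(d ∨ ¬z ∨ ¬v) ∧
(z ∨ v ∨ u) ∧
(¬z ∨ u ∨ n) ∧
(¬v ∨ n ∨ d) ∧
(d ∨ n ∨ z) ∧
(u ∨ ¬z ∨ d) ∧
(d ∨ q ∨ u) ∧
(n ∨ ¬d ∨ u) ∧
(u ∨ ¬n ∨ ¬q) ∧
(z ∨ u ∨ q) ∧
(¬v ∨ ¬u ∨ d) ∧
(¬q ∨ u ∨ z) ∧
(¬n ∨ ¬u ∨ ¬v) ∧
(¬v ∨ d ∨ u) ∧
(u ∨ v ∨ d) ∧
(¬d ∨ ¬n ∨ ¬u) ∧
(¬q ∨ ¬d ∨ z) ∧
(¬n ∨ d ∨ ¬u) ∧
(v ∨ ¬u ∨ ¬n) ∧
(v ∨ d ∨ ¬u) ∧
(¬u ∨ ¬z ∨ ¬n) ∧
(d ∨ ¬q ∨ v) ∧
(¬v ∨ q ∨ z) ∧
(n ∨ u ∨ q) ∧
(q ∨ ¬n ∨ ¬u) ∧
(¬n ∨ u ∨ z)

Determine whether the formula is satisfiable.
No

No, the formula is not satisfiable.

No assignment of truth values to the variables can make all 36 clauses true simultaneously.

The formula is UNSAT (unsatisfiable).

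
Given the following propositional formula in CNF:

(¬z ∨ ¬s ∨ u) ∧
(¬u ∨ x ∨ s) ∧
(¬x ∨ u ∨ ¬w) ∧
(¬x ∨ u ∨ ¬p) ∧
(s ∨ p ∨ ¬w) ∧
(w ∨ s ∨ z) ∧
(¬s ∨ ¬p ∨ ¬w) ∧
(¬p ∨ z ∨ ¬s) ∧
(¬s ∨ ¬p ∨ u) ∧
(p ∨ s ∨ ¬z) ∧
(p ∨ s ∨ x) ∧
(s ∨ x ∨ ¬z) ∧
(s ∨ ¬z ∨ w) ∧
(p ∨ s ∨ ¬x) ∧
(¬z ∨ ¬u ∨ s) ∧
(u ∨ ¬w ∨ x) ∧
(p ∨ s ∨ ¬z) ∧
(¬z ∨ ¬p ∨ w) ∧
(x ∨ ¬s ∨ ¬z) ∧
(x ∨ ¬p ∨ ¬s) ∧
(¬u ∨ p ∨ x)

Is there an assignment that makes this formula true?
Yes

Yes, the formula is satisfiable.

One satisfying assignment is: x=False, u=False, w=False, p=False, s=True, z=False

Verification: With this assignment, all 21 clauses evaluate to true.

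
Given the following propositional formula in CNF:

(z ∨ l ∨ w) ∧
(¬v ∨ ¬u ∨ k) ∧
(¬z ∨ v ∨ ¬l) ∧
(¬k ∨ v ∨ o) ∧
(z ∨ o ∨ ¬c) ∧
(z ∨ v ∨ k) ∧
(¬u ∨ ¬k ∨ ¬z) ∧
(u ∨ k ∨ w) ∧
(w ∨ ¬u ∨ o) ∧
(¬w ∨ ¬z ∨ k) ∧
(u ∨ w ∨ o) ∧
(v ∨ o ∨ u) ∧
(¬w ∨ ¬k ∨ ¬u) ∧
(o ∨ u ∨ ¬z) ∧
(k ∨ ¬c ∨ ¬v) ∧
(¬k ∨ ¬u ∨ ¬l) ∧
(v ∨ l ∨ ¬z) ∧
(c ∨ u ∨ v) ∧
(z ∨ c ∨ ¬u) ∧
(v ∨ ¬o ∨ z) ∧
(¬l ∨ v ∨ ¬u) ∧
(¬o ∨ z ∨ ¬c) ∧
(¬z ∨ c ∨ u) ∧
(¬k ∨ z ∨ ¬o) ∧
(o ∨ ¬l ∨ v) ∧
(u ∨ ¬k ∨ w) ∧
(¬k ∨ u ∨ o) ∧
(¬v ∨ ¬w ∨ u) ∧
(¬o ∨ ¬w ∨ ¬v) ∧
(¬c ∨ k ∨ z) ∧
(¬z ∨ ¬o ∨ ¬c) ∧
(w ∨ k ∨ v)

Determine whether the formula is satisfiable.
No

No, the formula is not satisfiable.

No assignment of truth values to the variables can make all 32 clauses true simultaneously.

The formula is UNSAT (unsatisfiable).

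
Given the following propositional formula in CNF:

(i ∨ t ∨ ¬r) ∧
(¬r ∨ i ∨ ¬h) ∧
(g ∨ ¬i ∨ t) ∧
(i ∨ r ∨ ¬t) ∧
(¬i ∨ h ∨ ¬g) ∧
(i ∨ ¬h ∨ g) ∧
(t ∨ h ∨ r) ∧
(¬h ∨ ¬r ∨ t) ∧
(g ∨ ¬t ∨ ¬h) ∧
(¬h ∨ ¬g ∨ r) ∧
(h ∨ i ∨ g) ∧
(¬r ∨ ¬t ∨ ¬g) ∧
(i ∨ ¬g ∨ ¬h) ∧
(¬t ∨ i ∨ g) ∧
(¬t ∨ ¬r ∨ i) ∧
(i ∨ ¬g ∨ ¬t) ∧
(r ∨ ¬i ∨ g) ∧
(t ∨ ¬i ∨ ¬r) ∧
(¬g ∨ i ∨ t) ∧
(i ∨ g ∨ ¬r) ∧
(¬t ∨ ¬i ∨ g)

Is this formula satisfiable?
No

No, the formula is not satisfiable.

No assignment of truth values to the variables can make all 21 clauses true simultaneously.

The formula is UNSAT (unsatisfiable).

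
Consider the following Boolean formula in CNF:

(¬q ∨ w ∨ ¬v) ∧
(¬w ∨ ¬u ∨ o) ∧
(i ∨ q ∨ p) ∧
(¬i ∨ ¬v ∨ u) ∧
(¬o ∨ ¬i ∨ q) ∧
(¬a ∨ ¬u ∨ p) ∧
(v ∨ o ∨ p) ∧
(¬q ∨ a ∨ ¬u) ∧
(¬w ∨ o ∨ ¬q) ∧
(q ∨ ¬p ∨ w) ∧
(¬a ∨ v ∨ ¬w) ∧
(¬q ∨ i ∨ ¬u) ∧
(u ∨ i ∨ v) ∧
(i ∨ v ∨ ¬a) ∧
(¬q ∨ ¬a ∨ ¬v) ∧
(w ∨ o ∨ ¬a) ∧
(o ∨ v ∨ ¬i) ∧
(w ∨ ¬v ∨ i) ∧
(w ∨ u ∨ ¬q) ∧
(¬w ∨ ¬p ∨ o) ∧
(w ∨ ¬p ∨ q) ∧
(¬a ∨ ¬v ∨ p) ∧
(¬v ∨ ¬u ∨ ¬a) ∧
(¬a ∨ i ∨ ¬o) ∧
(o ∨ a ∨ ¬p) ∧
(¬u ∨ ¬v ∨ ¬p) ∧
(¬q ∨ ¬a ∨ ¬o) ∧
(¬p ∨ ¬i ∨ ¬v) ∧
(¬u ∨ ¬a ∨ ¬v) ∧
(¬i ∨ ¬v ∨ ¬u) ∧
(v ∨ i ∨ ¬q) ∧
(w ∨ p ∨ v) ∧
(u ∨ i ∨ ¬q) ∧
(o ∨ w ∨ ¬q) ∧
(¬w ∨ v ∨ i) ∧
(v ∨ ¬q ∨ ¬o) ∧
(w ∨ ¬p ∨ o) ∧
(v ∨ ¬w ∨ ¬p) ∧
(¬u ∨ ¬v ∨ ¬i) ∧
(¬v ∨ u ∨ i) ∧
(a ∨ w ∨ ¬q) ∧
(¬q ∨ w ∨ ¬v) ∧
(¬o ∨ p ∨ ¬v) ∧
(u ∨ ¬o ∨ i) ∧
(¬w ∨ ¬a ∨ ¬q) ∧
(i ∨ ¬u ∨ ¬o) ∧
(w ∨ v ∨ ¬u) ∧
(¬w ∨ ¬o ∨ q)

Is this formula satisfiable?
No

No, the formula is not satisfiable.

No assignment of truth values to the variables can make all 48 clauses true simultaneously.

The formula is UNSAT (unsatisfiable).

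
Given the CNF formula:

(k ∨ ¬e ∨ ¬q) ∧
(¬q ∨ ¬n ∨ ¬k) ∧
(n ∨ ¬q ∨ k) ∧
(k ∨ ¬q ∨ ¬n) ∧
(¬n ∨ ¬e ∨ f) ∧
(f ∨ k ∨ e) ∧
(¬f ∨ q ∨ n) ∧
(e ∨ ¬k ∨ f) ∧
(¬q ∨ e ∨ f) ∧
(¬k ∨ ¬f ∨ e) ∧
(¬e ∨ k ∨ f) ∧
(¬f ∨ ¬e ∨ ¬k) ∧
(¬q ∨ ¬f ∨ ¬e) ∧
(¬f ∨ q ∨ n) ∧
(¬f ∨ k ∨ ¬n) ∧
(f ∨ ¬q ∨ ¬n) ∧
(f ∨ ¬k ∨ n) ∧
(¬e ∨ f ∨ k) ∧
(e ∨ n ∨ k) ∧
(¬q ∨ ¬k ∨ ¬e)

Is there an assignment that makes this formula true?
No

No, the formula is not satisfiable.

No assignment of truth values to the variables can make all 20 clauses true simultaneously.

The formula is UNSAT (unsatisfiable).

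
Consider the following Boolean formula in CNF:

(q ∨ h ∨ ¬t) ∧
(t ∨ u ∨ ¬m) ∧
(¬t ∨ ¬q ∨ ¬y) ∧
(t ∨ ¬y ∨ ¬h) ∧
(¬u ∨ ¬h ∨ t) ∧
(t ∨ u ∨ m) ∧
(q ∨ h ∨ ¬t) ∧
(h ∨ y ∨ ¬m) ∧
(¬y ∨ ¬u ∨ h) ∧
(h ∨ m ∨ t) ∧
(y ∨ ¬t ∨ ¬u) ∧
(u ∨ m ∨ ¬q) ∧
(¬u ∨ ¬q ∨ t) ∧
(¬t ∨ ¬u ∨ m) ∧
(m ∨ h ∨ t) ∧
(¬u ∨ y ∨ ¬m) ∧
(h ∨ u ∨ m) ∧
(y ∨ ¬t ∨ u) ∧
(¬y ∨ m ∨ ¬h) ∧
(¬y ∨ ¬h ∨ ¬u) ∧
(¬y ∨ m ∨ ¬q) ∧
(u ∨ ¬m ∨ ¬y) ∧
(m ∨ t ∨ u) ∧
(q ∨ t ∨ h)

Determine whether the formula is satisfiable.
No

No, the formula is not satisfiable.

No assignment of truth values to the variables can make all 24 clauses true simultaneously.

The formula is UNSAT (unsatisfiable).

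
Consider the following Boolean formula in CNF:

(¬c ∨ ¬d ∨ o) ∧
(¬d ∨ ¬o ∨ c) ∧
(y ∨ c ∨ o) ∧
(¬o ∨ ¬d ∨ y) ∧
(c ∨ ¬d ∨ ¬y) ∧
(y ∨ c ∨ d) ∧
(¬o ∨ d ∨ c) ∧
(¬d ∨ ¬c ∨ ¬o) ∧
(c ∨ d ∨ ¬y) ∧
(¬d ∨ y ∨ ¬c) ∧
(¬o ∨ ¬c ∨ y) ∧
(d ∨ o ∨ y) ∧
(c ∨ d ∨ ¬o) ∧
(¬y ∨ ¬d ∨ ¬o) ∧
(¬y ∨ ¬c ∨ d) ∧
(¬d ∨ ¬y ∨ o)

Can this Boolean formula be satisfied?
No

No, the formula is not satisfiable.

No assignment of truth values to the variables can make all 16 clauses true simultaneously.

The formula is UNSAT (unsatisfiable).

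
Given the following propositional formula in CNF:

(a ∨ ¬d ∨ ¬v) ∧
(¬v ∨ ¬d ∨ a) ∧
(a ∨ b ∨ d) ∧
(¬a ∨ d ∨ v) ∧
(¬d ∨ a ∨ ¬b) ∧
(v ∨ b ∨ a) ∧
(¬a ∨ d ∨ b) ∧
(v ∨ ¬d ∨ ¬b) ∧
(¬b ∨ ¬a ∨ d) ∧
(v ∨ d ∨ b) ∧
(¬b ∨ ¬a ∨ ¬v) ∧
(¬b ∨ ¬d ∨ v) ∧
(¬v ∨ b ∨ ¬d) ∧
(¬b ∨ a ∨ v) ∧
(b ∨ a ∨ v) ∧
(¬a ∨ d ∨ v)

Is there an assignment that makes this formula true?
Yes

Yes, the formula is satisfiable.

One satisfying assignment is: d=True, b=False, a=True, v=False

Verification: With this assignment, all 16 clauses evaluate to true.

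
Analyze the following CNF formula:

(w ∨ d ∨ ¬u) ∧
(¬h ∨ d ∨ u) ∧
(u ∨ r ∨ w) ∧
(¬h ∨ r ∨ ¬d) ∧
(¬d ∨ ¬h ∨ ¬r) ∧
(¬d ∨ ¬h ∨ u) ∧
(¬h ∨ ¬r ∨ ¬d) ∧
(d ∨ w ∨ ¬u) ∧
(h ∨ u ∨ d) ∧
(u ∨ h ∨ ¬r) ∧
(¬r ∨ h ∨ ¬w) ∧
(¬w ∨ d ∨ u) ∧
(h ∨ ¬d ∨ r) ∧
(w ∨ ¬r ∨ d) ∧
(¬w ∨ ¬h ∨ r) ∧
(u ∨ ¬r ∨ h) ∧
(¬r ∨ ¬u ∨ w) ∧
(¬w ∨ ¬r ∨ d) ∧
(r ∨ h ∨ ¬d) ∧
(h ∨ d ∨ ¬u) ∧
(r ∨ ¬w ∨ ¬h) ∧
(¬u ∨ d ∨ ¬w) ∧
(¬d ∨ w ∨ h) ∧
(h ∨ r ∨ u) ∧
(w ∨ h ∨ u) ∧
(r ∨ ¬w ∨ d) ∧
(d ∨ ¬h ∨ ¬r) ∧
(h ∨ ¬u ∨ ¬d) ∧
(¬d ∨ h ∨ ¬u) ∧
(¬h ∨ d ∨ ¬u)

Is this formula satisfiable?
No

No, the formula is not satisfiable.

No assignment of truth values to the variables can make all 30 clauses true simultaneously.

The formula is UNSAT (unsatisfiable).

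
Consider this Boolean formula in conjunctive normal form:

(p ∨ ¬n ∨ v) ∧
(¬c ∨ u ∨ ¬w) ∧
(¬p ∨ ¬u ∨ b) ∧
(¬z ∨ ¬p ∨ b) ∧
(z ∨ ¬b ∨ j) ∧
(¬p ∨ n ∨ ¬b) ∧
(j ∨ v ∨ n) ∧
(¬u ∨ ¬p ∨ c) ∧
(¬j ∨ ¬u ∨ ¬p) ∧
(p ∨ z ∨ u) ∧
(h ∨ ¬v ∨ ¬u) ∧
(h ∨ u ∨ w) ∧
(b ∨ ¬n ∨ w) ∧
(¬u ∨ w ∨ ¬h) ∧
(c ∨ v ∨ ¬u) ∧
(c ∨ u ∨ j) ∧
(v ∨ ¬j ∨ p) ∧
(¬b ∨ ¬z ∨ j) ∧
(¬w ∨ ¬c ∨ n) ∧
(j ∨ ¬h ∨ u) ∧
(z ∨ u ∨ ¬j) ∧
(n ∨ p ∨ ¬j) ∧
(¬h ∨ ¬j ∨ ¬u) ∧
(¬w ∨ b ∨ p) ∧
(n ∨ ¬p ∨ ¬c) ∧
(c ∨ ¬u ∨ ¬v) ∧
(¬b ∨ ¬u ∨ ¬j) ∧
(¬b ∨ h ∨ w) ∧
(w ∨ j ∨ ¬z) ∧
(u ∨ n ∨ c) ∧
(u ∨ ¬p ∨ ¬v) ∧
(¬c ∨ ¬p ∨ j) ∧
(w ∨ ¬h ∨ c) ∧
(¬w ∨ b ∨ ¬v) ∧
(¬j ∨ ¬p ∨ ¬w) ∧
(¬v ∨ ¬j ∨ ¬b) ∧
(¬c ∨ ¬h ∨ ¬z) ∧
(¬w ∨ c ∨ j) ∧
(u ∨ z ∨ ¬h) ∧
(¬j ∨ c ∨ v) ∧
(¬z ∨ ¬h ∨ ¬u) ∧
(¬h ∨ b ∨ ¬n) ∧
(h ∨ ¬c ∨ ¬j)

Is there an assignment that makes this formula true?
No

No, the formula is not satisfiable.

No assignment of truth values to the variables can make all 43 clauses true simultaneously.

The formula is UNSAT (unsatisfiable).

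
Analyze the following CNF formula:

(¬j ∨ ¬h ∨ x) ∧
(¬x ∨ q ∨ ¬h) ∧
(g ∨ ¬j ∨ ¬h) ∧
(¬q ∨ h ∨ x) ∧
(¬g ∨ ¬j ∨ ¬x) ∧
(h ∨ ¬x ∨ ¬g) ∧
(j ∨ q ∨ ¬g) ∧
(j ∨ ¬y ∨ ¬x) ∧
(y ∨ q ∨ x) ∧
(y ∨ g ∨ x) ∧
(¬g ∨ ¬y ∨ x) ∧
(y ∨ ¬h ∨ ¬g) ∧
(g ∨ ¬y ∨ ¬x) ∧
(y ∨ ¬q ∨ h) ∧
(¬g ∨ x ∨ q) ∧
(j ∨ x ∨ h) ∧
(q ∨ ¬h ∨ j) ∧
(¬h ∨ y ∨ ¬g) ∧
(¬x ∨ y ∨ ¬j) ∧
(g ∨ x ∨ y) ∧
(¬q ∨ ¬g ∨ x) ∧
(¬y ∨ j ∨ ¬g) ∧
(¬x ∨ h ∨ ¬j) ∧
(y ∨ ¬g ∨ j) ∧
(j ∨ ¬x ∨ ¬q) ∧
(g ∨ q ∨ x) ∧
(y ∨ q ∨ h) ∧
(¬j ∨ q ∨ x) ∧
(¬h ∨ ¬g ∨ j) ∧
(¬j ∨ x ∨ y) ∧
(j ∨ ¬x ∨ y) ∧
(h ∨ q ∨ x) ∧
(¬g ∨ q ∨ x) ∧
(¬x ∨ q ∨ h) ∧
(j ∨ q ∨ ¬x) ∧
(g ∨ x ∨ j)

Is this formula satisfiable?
No

No, the formula is not satisfiable.

No assignment of truth values to the variables can make all 36 clauses true simultaneously.

The formula is UNSAT (unsatisfiable).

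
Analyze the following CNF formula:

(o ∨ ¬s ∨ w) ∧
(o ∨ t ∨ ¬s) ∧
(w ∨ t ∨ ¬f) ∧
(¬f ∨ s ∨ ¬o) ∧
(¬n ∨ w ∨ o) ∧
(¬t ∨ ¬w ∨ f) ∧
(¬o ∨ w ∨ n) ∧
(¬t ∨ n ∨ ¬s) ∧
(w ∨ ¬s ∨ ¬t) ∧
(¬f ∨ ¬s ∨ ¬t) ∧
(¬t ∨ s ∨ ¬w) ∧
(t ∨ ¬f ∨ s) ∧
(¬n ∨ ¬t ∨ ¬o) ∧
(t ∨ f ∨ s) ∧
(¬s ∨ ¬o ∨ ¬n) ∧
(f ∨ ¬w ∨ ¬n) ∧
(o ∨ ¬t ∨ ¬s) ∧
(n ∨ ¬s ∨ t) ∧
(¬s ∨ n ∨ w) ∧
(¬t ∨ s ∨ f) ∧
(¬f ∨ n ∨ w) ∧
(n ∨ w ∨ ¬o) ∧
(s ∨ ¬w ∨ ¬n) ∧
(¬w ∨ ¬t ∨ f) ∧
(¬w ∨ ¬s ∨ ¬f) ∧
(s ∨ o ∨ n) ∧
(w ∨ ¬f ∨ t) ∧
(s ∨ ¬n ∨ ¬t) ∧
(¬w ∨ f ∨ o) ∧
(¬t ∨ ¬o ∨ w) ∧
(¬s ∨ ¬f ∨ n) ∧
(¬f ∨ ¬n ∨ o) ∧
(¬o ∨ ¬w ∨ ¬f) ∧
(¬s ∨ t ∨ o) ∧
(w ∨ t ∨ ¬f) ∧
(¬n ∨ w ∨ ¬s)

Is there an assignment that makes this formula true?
No

No, the formula is not satisfiable.

No assignment of truth values to the variables can make all 36 clauses true simultaneously.

The formula is UNSAT (unsatisfiable).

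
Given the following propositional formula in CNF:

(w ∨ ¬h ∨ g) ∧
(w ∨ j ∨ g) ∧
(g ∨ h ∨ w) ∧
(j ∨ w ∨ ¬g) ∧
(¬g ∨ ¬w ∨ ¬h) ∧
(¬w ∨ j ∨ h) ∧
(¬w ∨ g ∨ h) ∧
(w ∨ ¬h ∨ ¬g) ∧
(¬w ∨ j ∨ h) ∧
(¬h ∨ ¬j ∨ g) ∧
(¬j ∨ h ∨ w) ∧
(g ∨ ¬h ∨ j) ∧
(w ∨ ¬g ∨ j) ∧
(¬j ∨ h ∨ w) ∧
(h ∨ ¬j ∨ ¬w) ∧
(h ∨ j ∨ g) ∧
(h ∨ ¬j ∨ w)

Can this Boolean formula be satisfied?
No

No, the formula is not satisfiable.

No assignment of truth values to the variables can make all 17 clauses true simultaneously.

The formula is UNSAT (unsatisfiable).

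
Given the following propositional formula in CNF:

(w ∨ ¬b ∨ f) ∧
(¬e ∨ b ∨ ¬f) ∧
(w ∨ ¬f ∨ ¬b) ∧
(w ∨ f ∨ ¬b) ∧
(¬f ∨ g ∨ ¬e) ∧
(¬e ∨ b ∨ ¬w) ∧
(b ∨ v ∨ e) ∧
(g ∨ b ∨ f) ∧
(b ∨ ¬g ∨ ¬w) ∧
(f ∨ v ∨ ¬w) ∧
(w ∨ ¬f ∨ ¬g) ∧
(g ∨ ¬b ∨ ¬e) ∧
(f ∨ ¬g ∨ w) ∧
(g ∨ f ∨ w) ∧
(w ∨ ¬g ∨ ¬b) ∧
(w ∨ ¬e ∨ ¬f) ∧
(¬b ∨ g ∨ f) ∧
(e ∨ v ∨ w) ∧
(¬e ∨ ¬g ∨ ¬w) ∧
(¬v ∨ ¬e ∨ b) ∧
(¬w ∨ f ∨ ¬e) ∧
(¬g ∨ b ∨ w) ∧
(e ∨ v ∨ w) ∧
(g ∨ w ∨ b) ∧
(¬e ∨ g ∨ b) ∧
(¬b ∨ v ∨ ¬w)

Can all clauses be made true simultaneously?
Yes

Yes, the formula is satisfiable.

One satisfying assignment is: f=True, g=False, b=True, w=True, e=False, v=True

Verification: With this assignment, all 26 clauses evaluate to true.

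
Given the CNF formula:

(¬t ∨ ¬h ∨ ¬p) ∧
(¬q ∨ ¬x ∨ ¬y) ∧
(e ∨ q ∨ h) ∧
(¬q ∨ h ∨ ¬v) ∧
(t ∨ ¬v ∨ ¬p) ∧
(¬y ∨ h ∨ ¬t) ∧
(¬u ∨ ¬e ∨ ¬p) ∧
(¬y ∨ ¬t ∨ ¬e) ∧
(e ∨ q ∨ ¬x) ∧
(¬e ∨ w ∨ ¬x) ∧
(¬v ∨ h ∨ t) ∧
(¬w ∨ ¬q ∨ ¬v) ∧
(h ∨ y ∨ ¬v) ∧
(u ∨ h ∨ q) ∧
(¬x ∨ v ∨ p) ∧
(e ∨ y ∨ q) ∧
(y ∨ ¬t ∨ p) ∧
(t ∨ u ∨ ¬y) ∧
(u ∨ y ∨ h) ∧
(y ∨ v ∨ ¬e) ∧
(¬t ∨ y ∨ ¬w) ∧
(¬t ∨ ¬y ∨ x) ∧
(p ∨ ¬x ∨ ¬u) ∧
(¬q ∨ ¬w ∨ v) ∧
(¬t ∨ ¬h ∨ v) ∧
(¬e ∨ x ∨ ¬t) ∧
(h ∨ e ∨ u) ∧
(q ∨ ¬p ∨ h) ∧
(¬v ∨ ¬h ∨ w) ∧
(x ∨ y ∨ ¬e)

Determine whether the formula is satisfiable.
Yes

Yes, the formula is satisfiable.

One satisfying assignment is: w=False, u=False, v=False, e=False, p=False, h=True, t=False, q=True, y=False, x=False

Verification: With this assignment, all 30 clauses evaluate to true.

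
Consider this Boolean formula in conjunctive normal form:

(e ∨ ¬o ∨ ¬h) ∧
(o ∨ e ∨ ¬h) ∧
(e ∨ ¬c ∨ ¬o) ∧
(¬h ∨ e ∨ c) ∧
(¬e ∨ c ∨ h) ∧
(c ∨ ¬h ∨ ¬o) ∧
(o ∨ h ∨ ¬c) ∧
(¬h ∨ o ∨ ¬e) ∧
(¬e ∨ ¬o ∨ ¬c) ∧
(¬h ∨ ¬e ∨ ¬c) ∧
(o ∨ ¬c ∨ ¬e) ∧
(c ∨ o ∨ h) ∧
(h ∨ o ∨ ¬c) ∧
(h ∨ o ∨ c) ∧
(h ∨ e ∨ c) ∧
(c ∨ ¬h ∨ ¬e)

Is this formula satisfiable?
No

No, the formula is not satisfiable.

No assignment of truth values to the variables can make all 16 clauses true simultaneously.

The formula is UNSAT (unsatisfiable).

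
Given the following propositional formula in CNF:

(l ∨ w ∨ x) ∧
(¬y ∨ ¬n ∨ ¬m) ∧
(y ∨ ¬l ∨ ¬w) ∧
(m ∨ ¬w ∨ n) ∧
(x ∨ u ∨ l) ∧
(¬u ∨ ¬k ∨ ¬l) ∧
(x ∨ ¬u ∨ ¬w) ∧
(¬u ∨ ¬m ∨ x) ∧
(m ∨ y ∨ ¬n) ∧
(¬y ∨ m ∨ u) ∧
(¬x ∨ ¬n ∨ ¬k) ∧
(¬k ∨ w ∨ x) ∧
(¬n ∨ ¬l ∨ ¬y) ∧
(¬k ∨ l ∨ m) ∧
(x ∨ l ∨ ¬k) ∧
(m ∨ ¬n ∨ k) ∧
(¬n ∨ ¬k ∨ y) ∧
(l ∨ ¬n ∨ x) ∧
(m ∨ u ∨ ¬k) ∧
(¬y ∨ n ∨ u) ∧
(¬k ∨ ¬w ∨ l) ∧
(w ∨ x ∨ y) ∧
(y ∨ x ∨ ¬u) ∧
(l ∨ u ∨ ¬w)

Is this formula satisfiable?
Yes

Yes, the formula is satisfiable.

One satisfying assignment is: u=False, x=True, m=False, w=False, k=False, n=False, y=False, l=False

Verification: With this assignment, all 24 clauses evaluate to true.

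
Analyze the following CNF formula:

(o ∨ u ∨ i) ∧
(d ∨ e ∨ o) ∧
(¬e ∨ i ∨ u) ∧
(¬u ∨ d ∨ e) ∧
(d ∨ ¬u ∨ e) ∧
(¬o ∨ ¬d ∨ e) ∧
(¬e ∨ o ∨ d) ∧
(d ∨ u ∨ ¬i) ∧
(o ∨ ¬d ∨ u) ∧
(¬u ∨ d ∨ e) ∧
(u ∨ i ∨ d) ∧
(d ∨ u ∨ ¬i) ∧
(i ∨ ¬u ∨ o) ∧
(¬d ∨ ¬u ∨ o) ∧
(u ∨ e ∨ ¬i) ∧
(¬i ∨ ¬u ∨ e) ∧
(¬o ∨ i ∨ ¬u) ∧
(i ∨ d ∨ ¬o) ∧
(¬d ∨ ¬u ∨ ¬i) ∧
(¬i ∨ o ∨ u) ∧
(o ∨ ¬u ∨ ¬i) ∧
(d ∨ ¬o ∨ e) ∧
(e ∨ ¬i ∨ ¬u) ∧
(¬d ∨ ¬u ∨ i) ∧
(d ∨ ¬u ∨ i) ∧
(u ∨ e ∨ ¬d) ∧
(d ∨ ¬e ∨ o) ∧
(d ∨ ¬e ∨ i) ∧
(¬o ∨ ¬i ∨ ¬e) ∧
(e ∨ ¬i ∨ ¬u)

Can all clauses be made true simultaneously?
No

No, the formula is not satisfiable.

No assignment of truth values to the variables can make all 30 clauses true simultaneously.

The formula is UNSAT (unsatisfiable).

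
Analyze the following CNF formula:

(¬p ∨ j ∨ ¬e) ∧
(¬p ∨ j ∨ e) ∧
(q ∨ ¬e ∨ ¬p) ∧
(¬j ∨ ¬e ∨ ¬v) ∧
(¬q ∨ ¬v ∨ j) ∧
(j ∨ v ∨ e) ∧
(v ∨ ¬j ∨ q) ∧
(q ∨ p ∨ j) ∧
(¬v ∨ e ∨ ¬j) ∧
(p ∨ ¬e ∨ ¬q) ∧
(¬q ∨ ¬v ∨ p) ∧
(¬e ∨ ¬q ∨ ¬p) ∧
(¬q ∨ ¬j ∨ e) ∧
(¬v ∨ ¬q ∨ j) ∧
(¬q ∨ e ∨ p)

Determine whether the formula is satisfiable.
No

No, the formula is not satisfiable.

No assignment of truth values to the variables can make all 15 clauses true simultaneously.

The formula is UNSAT (unsatisfiable).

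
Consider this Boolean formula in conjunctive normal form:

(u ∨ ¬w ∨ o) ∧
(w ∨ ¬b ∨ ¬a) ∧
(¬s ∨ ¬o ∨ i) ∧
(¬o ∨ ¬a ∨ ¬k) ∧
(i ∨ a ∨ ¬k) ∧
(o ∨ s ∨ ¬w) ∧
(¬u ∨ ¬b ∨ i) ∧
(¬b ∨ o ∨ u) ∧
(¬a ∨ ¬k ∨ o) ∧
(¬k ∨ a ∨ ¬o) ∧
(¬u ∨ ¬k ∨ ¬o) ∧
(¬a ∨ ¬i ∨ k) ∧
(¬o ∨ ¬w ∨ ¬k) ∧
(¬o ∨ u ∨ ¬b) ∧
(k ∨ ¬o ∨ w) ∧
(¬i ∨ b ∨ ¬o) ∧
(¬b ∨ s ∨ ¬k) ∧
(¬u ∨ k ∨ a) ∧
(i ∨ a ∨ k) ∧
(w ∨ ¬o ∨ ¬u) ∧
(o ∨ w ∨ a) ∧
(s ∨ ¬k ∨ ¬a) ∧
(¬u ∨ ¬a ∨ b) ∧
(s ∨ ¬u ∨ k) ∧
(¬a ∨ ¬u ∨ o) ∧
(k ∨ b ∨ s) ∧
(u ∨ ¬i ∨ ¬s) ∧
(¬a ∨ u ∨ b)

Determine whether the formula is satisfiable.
Yes

Yes, the formula is satisfiable.

One satisfying assignment is: u=True, w=True, s=True, k=True, a=False, o=False, i=True, b=False

Verification: With this assignment, all 28 clauses evaluate to true.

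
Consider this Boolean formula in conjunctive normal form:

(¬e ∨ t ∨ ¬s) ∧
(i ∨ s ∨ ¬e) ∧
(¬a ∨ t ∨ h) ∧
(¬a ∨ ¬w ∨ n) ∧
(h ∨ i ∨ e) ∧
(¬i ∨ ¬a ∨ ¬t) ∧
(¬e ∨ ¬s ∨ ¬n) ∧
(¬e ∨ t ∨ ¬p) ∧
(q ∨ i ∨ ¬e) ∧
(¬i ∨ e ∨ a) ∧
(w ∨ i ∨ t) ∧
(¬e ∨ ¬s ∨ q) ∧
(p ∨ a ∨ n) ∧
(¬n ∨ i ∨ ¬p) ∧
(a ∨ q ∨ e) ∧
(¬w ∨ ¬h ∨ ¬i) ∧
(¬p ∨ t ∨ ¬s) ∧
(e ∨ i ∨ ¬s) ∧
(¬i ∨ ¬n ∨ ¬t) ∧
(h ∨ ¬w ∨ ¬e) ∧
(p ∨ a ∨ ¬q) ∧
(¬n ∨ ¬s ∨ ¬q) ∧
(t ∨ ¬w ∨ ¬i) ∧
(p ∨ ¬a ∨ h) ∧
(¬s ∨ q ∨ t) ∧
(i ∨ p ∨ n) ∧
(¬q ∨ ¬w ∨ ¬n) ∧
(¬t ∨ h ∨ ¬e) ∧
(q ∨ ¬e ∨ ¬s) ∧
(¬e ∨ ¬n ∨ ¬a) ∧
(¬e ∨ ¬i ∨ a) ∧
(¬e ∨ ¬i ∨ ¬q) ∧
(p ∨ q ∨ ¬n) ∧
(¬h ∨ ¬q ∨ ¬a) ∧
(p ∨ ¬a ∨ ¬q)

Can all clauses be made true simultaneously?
Yes

Yes, the formula is satisfiable.

One satisfying assignment is: p=False, n=False, i=True, e=False, q=False, t=False, a=True, w=False, s=False, h=True

Verification: With this assignment, all 35 clauses evaluate to true.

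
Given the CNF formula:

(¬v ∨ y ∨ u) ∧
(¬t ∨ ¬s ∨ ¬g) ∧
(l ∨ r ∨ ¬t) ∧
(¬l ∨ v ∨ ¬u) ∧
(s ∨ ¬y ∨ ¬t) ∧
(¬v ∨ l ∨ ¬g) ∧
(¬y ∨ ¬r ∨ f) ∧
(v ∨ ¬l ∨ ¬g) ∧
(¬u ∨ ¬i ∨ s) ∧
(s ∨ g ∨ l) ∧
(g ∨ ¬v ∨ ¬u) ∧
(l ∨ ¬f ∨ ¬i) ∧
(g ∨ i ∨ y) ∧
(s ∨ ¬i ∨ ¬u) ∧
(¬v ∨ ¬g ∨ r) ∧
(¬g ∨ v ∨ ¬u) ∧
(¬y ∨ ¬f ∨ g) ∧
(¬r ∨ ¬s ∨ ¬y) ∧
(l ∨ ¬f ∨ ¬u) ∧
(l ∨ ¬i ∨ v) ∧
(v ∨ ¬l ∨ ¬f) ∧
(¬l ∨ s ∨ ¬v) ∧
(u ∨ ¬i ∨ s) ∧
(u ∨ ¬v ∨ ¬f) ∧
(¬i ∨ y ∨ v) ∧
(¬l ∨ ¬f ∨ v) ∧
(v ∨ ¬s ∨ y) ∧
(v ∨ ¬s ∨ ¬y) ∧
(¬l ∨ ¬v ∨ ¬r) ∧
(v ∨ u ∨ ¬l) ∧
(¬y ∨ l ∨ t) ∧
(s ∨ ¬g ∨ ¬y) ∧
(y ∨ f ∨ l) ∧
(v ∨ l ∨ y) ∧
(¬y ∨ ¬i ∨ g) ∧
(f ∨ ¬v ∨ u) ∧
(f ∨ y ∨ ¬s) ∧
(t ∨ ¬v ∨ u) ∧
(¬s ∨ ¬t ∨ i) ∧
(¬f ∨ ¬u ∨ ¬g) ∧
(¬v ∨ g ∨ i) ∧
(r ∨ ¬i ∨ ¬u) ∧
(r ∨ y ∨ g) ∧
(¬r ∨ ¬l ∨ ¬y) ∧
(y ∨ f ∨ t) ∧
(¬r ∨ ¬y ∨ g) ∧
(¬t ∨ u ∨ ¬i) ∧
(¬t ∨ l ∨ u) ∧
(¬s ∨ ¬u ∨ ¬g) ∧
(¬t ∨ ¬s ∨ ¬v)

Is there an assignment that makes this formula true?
No

No, the formula is not satisfiable.

No assignment of truth values to the variables can make all 50 clauses true simultaneously.

The formula is UNSAT (unsatisfiable).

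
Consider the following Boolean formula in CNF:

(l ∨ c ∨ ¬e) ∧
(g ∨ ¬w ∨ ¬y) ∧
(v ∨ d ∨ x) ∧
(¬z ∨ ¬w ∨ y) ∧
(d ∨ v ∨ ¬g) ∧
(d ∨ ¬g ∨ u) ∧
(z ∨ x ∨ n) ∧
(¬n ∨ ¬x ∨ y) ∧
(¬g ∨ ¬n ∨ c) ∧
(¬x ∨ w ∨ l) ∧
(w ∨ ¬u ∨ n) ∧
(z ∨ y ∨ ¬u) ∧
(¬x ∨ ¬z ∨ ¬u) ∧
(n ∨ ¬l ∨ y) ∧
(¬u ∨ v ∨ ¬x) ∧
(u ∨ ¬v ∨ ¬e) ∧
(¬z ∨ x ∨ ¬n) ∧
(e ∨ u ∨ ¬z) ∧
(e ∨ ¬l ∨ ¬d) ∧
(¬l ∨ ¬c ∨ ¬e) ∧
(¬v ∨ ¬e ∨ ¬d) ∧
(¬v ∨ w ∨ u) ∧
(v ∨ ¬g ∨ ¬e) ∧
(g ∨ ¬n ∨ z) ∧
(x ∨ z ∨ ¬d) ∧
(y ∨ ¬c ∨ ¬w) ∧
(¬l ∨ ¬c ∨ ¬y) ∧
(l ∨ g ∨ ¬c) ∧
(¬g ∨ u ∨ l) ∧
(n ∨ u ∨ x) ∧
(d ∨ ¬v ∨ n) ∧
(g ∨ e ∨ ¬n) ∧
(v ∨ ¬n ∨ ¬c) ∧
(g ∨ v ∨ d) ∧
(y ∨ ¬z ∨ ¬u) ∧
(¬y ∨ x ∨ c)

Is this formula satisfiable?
Yes

Yes, the formula is satisfiable.

One satisfying assignment is: c=False, w=True, d=True, n=False, e=False, x=True, v=True, g=False, l=False, u=False, y=False, z=False

Verification: With this assignment, all 36 clauses evaluate to true.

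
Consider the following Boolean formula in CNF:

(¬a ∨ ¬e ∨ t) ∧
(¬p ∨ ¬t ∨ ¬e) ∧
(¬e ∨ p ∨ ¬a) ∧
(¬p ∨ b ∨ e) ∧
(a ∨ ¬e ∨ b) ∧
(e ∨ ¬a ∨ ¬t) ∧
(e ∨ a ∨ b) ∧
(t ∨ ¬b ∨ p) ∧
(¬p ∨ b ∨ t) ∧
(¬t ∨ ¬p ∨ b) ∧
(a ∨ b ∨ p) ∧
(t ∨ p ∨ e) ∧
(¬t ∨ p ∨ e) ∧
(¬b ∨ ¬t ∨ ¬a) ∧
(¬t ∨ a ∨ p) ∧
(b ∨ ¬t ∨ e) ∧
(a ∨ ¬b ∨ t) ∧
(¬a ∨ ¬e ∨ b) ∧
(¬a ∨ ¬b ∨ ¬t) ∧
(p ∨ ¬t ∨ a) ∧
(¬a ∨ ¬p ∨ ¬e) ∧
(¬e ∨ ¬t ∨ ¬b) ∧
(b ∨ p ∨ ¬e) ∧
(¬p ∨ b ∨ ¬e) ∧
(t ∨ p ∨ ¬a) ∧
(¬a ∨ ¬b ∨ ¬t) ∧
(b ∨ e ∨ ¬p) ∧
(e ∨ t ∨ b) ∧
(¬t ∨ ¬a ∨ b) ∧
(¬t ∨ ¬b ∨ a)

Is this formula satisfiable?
Yes

Yes, the formula is satisfiable.

One satisfying assignment is: a=True, e=False, b=True, t=False, p=True

Verification: With this assignment, all 30 clauses evaluate to true.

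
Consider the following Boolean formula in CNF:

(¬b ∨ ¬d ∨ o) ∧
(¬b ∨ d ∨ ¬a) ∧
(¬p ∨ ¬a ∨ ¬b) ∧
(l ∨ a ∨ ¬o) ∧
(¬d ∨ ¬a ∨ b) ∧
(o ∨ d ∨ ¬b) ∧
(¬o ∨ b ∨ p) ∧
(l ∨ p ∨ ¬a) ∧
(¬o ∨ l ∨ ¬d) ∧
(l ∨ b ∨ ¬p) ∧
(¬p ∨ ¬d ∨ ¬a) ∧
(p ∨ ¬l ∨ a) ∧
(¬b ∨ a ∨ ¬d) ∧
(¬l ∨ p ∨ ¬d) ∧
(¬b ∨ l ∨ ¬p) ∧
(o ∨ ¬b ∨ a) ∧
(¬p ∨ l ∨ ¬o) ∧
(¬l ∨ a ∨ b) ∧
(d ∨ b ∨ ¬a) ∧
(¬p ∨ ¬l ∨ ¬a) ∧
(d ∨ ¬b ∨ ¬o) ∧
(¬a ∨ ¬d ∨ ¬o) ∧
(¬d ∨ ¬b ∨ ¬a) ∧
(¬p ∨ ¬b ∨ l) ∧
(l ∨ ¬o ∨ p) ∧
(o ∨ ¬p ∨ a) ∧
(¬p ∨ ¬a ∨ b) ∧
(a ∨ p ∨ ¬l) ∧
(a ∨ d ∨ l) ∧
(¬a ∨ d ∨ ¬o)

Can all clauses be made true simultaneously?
Yes

Yes, the formula is satisfiable.

One satisfying assignment is: l=False, d=True, a=False, o=False, b=False, p=False

Verification: With this assignment, all 30 clauses evaluate to true.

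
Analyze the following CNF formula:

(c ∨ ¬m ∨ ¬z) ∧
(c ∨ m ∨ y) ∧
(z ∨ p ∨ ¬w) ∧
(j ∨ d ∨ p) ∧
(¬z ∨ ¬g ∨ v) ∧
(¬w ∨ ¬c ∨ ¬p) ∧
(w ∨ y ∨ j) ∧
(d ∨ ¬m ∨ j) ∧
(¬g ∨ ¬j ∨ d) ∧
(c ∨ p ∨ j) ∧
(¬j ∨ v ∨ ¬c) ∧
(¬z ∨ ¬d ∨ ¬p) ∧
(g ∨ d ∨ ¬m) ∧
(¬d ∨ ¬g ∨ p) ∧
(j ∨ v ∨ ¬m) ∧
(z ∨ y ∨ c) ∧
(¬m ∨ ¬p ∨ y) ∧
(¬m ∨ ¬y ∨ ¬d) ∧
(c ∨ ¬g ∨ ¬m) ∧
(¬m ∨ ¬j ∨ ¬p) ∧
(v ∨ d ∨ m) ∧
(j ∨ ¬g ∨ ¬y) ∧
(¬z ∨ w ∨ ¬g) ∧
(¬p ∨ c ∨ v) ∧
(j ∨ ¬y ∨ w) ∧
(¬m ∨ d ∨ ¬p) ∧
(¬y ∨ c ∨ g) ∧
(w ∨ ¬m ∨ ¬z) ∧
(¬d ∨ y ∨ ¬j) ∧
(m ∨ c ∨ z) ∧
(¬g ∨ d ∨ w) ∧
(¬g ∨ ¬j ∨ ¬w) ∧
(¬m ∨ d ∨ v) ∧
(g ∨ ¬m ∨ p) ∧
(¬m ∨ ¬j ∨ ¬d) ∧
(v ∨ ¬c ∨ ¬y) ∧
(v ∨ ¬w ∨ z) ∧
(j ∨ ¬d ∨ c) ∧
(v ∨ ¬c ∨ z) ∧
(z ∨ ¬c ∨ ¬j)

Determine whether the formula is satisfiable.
Yes

Yes, the formula is satisfiable.

One satisfying assignment is: d=True, c=True, v=False, g=False, p=False, y=False, w=True, m=False, z=True, j=False

Verification: With this assignment, all 40 clauses evaluate to true.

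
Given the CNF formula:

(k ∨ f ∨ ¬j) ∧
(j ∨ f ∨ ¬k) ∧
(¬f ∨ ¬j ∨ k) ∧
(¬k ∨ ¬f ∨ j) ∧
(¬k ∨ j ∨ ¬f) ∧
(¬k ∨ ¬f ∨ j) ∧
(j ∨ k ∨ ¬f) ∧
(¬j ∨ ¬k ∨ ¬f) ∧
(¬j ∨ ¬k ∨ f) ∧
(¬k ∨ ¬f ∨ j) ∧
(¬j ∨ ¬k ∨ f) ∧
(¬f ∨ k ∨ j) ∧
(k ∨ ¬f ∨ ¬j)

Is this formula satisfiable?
Yes

Yes, the formula is satisfiable.

One satisfying assignment is: k=False, j=False, f=False

Verification: With this assignment, all 13 clauses evaluate to true.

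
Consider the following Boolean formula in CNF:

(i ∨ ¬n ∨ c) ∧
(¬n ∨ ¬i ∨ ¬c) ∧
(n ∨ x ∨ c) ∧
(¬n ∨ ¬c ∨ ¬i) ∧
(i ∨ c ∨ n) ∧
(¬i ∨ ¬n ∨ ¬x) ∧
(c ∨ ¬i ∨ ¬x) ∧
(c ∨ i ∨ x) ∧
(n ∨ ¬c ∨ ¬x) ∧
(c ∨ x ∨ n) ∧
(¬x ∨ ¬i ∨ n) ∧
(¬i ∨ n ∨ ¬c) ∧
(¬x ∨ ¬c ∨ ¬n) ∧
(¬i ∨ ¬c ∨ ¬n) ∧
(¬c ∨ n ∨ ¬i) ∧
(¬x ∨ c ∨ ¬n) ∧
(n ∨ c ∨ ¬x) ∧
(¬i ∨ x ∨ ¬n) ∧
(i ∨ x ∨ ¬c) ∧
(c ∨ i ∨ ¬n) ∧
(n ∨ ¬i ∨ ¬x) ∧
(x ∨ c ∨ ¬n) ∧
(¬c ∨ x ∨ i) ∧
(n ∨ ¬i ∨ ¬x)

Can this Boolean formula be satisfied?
No

No, the formula is not satisfiable.

No assignment of truth values to the variables can make all 24 clauses true simultaneously.

The formula is UNSAT (unsatisfiable).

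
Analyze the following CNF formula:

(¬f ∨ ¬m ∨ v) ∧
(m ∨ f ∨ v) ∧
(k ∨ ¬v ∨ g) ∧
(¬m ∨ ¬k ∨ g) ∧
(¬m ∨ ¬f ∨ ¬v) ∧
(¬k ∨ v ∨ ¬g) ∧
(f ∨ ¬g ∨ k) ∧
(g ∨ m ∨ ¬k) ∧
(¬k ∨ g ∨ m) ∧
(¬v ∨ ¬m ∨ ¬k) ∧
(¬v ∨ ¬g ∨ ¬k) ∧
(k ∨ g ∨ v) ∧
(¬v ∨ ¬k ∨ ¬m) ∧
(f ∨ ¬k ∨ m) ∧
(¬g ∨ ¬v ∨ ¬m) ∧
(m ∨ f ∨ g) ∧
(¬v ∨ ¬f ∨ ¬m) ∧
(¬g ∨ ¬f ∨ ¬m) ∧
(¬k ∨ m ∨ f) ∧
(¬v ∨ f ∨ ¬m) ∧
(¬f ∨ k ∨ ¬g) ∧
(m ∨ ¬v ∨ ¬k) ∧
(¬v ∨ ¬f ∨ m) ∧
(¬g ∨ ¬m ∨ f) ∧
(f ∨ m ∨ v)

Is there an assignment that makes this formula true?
No

No, the formula is not satisfiable.

No assignment of truth values to the variables can make all 25 clauses true simultaneously.

The formula is UNSAT (unsatisfiable).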